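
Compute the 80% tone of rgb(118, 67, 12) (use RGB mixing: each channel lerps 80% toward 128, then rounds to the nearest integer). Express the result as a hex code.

#7E7469

Per channel, c → c + 0.8(128 − c):
  R: 118 + 8 = 126 → 126
  G: 67 + 48.8 = 115.8 → 116
  B: 12 + 0.8×(128−12) = 12 + 92.8 = 104.8 → 105
rgb(126, 116, 105) = #7E7469.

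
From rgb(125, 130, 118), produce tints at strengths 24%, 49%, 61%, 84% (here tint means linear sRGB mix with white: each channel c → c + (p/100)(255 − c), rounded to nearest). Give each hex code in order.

#9ca097, #bdbfb9, #ccceca, #eaebe9

24%: (125 + 31.2 = 156.2→156, 130 + 30 = 160→160, 118 + 32.88 = 150.88→151) → #9ca097
49%: (125 + 63.7 = 188.7→189, 130 + 61.25 = 191.25→191, 118 + 67.13 = 185.13→185) → #bdbfb9
61%: (125 + 79.3 = 204.3→204, 130 + 76.25 = 206.25→206, 118 + 83.57 = 201.57→202) → #ccceca
84%: (125 + 109.2 = 234.2→234, 130 + 105 = 235→235, 118 + 115.08 = 233.08→233) → #eaebe9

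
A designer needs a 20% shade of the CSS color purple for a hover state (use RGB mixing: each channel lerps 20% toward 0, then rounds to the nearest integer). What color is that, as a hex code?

#660066

CSS purple is rgb(128, 0, 128).
Per channel, c → c + 0.2(0 − c):
  R: 128 + 0.2×(0−128) = 128 − 25.6 = 102.4 → 102
  G: 0 + 0.2×(0−0) = 0 + 0 = 0 → 0
  B: 128 + 0.2×(0−128) = 128 − 25.6 = 102.4 → 102
rgb(102, 0, 102) = #660066.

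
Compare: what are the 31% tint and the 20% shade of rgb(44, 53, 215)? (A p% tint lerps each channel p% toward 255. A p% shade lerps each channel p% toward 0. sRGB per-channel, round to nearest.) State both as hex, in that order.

31% tint:
  R: 44 + 0.31×(255−44) = 44 + 65.41 = 109.41 → 109
  G: 53 + 0.31×(255−53) = 53 + 62.62 = 115.62 → 116
  B: 215 + 0.31×(255−215) = 215 + 12.4 = 227.4 → 227
  → #6d74e3
20% shade:
  R: 44 − 8.8 = 35.2 → 35
  G: 53 + 0.2×(0−53) = 53 − 10.6 = 42.4 → 42
  B: 215 − 43 = 172 → 172
  → #232aac

#6d74e3, #232aac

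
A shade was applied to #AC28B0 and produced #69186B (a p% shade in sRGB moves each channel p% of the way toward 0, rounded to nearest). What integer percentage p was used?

#AC28B0 is rgb(172, 40, 176); #69186B is rgb(105, 24, 107).
On the B channel (widest range): 107 ≈ 176 + (p/100)(0 − 176), so p ≈ 100×(107 − 176)/(0 − 176) = -6900/-176 = 39.20.
p = 39 reproduces all three channels after rounding.

39%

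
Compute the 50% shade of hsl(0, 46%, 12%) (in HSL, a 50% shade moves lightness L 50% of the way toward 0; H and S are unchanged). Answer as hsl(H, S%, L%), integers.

L moves 50% from 12 toward 0: 12 − 6 = 6 → 6.
H and S are unchanged.

hsl(0, 46%, 6%)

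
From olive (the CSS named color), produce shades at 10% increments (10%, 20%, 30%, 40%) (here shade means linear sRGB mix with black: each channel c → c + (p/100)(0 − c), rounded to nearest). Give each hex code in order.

#737300, #666600, #5A5A00, #4D4D00

CSS olive is rgb(128, 128, 0).
10%: (128 − 12.8 = 115.2→115, 128 − 12.8 = 115.2→115, 0→0) → #737300
20%: (128 − 25.6 = 102.4→102, 128 − 25.6 = 102.4→102, 0→0) → #666600
30%: (128 − 38.4 = 89.6→90, 128 − 38.4 = 89.6→90, 0→0) → #5A5A00
40%: (128 − 51.2 = 76.8→77, 128 − 51.2 = 76.8→77, 0→0) → #4D4D00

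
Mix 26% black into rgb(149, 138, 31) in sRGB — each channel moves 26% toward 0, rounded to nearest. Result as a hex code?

#6E6617

Per channel, c → c + 0.26(0 − c):
  R: 149 + 0.26×(0−149) = 149 − 38.74 = 110.26 → 110
  G: 138 − 35.88 = 102.12 → 102
  B: 31 − 8.06 = 22.94 → 23
rgb(110, 102, 23) = #6E6617.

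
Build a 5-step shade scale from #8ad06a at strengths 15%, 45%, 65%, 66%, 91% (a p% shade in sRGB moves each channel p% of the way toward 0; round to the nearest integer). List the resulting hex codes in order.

#8ad06a is rgb(138, 208, 106).
15%: (138 − 20.7 = 117.3→117, 208 − 31.2 = 176.8→177, 106 − 15.9 = 90.1→90) → #75b15a
45%: (138 − 62.1 = 75.9→76, 208 − 93.6 = 114.4→114, 106 − 47.7 = 58.3→58) → #4c723a
65%: (138 − 89.7 = 48.3→48, 208 − 135.2 = 72.8→73, 106 − 68.9 = 37.1→37) → #304925
66%: (138 − 91.08 = 46.92→47, 208 − 137.28 = 70.72→71, 106 − 69.96 = 36.04→36) → #2f4724
91%: (138 − 125.58 = 12.42→12, 208 − 189.28 = 18.72→19, 106 − 96.46 = 9.54→10) → #0c130a

#75b15a, #4c723a, #304925, #2f4724, #0c130a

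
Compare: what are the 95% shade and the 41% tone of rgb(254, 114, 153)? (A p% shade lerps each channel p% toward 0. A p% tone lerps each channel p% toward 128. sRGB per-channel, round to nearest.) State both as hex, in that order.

95% shade:
  R: 254 − 241.3 = 12.7 → 13
  G: 114 − 108.3 = 5.7 → 6
  B: 153 − 145.35 = 7.65 → 8
  → #0D0608
41% tone:
  R: 254 + 0.41×(128−254) = 254 − 51.66 = 202.34 → 202
  G: 114 + 0.41×(128−114) = 114 + 5.74 = 119.74 → 120
  B: 153 − 10.25 = 142.75 → 143
  → #CA788F

#0D0608, #CA788F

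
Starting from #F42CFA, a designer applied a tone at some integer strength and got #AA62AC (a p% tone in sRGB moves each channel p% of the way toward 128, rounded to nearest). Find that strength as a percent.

#F42CFA is rgb(244, 44, 250); #AA62AC is rgb(170, 98, 172).
On the B channel (widest range): 172 ≈ 250 + (p/100)(128 − 250), so p ≈ 100×(172 − 250)/(128 − 250) = -7800/-122 = 63.93.
p = 64 reproduces all three channels after rounding.

64%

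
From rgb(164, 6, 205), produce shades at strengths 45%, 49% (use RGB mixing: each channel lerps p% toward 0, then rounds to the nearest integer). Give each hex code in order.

45%: (164 − 73.8 = 90.2→90, 6 − 2.7 = 3.3→3, 205 − 92.25 = 112.75→113) → #5A0371
49%: (164 − 80.36 = 83.64→84, 6 − 2.94 = 3.06→3, 205 − 100.45 = 104.55→105) → #540369

#5A0371, #540369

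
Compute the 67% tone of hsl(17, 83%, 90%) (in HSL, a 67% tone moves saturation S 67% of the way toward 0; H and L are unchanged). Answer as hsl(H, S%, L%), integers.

hsl(17, 27%, 90%)

S moves 67% from 83 toward 0: 83 − 55.61 = 27.39 → 27.
H and L are unchanged.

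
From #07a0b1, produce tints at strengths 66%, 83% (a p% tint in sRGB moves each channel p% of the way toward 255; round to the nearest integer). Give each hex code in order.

#abdfe4, #d5eff2

#07a0b1 is rgb(7, 160, 177).
66%: (7 + 163.68 = 170.68→171, 160 + 62.7 = 222.7→223, 177 + 51.48 = 228.48→228) → #abdfe4
83%: (7 + 205.84 = 212.84→213, 160 + 78.85 = 238.85→239, 177 + 64.74 = 241.74→242) → #d5eff2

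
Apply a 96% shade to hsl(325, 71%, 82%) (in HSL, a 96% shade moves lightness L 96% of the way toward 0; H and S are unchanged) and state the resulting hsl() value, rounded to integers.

L moves 96% from 82 toward 0: 82 − 78.72 = 3.28 → 3.
H and S are unchanged.

hsl(325, 71%, 3%)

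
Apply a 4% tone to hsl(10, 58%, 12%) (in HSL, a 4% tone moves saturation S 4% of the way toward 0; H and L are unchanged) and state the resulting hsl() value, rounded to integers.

hsl(10, 56%, 12%)

S moves 4% from 58 toward 0: 58 − 2.32 = 55.68 → 56.
H and L are unchanged.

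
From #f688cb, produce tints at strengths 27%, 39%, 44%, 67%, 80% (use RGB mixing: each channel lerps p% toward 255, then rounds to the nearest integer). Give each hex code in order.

#f688cb is rgb(246, 136, 203).
27%: (246 + 2.43 = 248.43→248, 136 + 32.13 = 168.13→168, 203 + 14.04 = 217.04→217) → #f8a8d9
39%: (246 + 3.51 = 249.51→250, 136 + 46.41 = 182.41→182, 203 + 20.28 = 223.28→223) → #fab6df
44%: (246 + 3.96 = 249.96→250, 136 + 52.36 = 188.36→188, 203 + 22.88 = 225.88→226) → #fabce2
67%: (246 + 6.03 = 252.03→252, 136 + 79.73 = 215.73→216, 203 + 34.84 = 237.84→238) → #fcd8ee
80%: (246 + 7.2 = 253.2→253, 136 + 95.2 = 231.2→231, 203 + 41.6 = 244.6→245) → #fde7f5

#f8a8d9, #fab6df, #fabce2, #fcd8ee, #fde7f5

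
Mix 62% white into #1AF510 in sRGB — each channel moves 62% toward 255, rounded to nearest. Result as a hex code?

#1AF510 is rgb(26, 245, 16).
A 62% tint moves each channel 62% toward 255:
  R: 26 + 0.62×(255−26) = 26 + 141.98 = 167.98 → 168
  G: 245 + 6.2 = 251.2 → 251
  B: 16 + 148.18 = 164.18 → 164
rgb(168, 251, 164) = #A8FBA4.

#A8FBA4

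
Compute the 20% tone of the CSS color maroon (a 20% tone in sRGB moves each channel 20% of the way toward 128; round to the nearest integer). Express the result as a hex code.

#801a1a

CSS maroon is rgb(128, 0, 0).
Per channel, c → c + 0.2(128 − c):
  R: 128 + 0.2×(128−128) = 128 + 0 = 128 → 128
  G: 0 + 0.2×(128−0) = 0 + 25.6 = 25.6 → 26
  B: 0 + 0.2×(128−0) = 0 + 25.6 = 25.6 → 26
rgb(128, 26, 26) = #801a1a.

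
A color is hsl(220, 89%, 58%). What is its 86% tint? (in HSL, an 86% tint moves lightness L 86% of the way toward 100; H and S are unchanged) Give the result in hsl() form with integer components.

L moves 86% from 58 toward 100: 58 + 36.12 = 94.12 → 94.
H and S are unchanged.

hsl(220, 89%, 94%)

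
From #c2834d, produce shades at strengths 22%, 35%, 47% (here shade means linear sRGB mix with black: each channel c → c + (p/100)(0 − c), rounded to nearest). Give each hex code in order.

#c2834d is rgb(194, 131, 77).
22%: (194 − 42.68 = 151.32→151, 131 − 28.82 = 102.18→102, 77 − 16.94 = 60.06→60) → #97663c
35%: (194 − 67.9 = 126.1→126, 131 − 45.85 = 85.15→85, 77 − 26.95 = 50.05→50) → #7e5532
47%: (194 − 91.18 = 102.82→103, 131 − 61.57 = 69.43→69, 77 − 36.19 = 40.81→41) → #674529

#97663c, #7e5532, #674529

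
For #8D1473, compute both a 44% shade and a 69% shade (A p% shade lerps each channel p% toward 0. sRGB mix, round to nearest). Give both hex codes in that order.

#4F0B40, #2C0624

#8D1473 is rgb(141, 20, 115).
44% shade:
  R: 141 − 62.04 = 78.96 → 79
  G: 20 − 8.8 = 11.2 → 11
  B: 115 − 50.6 = 64.4 → 64
  → #4F0B40
69% shade:
  R: 141 + 0.69×(0−141) = 141 − 97.29 = 43.71 → 44
  G: 20 + 0.69×(0−20) = 20 − 13.8 = 6.2 → 6
  B: 115 − 79.35 = 35.65 → 36
  → #2C0624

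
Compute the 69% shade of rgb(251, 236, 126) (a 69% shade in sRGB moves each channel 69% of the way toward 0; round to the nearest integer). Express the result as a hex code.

#4e4927

Lerp each channel 69% toward 0:
  R: 251 + 0.69×(0−251) = 251 − 173.19 = 77.81 → 78
  G: 236 + 0.69×(0−236) = 236 − 162.84 = 73.16 → 73
  B: 126 + 0.69×(0−126) = 126 − 86.94 = 39.06 → 39
rgb(78, 73, 39) = #4e4927.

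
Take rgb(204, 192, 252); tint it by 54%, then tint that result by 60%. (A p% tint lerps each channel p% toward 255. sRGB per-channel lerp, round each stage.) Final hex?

Lerp each channel 54% toward 255:
  R: 204 + 0.54×(255−204) = 204 + 27.54 = 231.54 → 232
  G: 192 + 0.54×(255−192) = 192 + 34.02 = 226.02 → 226
  B: 252 + 0.54×(255−252) = 252 + 1.62 = 253.62 → 254
After the tint: rgb(232, 226, 254) = #E8E2FE.
Per channel, c → c + 0.6(255 − c):
  R: 232 + 0.6×(255−232) = 232 + 13.8 = 245.8 → 246
  G: 226 + 17.4 = 243.4 → 243
  B: 254 + 0.6×(255−254) = 254 + 0.6 = 254.6 → 255
rgb(246, 243, 255) = #F6F3FF.

#F6F3FF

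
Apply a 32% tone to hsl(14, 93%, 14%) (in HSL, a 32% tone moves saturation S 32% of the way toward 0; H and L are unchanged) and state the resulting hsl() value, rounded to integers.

S moves 32% from 93 toward 0: 93 − 29.76 = 63.24 → 63.
H and L are unchanged.

hsl(14, 63%, 14%)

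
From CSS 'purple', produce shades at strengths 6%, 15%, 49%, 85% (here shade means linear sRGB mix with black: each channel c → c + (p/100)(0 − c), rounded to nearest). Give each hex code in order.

CSS purple is rgb(128, 0, 128).
6%: (128 − 7.68 = 120.32→120, 0→0, 128 − 7.68 = 120.32→120) → #780078
15%: (128 − 19.2 = 108.8→109, 0→0, 128 − 19.2 = 108.8→109) → #6d006d
49%: (128 − 62.72 = 65.28→65, 0→0, 128 − 62.72 = 65.28→65) → #410041
85%: (128 − 108.8 = 19.2→19, 0→0, 128 − 108.8 = 19.2→19) → #130013

#780078, #6d006d, #410041, #130013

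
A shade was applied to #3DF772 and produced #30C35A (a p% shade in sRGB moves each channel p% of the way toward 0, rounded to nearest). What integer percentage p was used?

#3DF772 is rgb(61, 247, 114); #30C35A is rgb(48, 195, 90).
On the G channel (widest range): 195 ≈ 247 + (p/100)(0 − 247), so p ≈ 100×(195 − 247)/(0 − 247) = -5200/-247 = 21.05.
p = 21 reproduces all three channels after rounding.

21%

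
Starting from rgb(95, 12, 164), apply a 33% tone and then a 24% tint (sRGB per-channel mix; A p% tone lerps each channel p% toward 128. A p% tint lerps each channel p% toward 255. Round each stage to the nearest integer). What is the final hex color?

Lerp each channel 33% toward 128:
  R: 95 + 0.33×(128−95) = 95 + 10.89 = 105.89 → 106
  G: 12 + 0.33×(128−12) = 12 + 38.28 = 50.28 → 50
  B: 164 + 0.33×(128−164) = 164 − 11.88 = 152.12 → 152
After the tone: rgb(106, 50, 152) = #6A3298.
A 24% tint moves each channel 24% toward 255:
  R: 106 + 35.76 = 141.76 → 142
  G: 50 + 49.2 = 99.2 → 99
  B: 152 + 24.72 = 176.72 → 177
rgb(142, 99, 177) = #8E63B1.

#8E63B1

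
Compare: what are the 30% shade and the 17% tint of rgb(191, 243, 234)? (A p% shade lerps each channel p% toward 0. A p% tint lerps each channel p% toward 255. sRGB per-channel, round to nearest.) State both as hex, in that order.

#86AAA4, #CAF5EE

30% shade:
  R: 191 + 0.3×(0−191) = 191 − 57.3 = 133.7 → 134
  G: 243 + 0.3×(0−243) = 243 − 72.9 = 170.1 → 170
  B: 234 + 0.3×(0−234) = 234 − 70.2 = 163.8 → 164
  → #86AAA4
17% tint:
  R: 191 + 0.17×(255−191) = 191 + 10.88 = 201.88 → 202
  G: 243 + 2.04 = 245.04 → 245
  B: 234 + 0.17×(255−234) = 234 + 3.57 = 237.57 → 238
  → #CAF5EE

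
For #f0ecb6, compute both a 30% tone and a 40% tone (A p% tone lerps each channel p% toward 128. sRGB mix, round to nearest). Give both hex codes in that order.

#cecca6, #c3c1a0

#f0ecb6 is rgb(240, 236, 182).
30% tone:
  R: 240 + 0.3×(128−240) = 240 − 33.6 = 206.4 → 206
  G: 236 + 0.3×(128−236) = 236 − 32.4 = 203.6 → 204
  B: 182 − 16.2 = 165.8 → 166
  → #cecca6
40% tone:
  R: 240 + 0.4×(128−240) = 240 − 44.8 = 195.2 → 195
  G: 236 + 0.4×(128−236) = 236 − 43.2 = 192.8 → 193
  B: 182 + 0.4×(128−182) = 182 − 21.6 = 160.4 → 160
  → #c3c1a0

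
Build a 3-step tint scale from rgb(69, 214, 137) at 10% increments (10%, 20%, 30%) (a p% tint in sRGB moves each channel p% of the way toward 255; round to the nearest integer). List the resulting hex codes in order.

10%: (69 + 18.6 = 87.6→88, 214 + 4.1 = 218.1→218, 137 + 11.8 = 148.8→149) → #58da95
20%: (69 + 37.2 = 106.2→106, 214 + 8.2 = 222.2→222, 137 + 23.6 = 160.6→161) → #6adea1
30%: (69 + 55.8 = 124.8→125, 214 + 12.3 = 226.3→226, 137 + 35.4 = 172.4→172) → #7de2ac

#58da95, #6adea1, #7de2ac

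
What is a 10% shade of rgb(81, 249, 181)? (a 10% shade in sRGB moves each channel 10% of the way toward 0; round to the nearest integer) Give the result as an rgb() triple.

Per channel, c → c + 0.1(0 − c):
  R: 81 + 0.1×(0−81) = 81 − 8.1 = 72.9 → 73
  G: 249 − 24.9 = 224.1 → 224
  B: 181 − 18.1 = 162.9 → 163

rgb(73, 224, 163)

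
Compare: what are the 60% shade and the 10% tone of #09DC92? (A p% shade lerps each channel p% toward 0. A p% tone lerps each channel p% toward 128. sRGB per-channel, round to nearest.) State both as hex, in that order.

#04583A, #15D390

#09DC92 is rgb(9, 220, 146).
60% shade:
  R: 9 − 5.4 = 3.6 → 4
  G: 220 − 132 = 88 → 88
  B: 146 + 0.6×(0−146) = 146 − 87.6 = 58.4 → 58
  → #04583A
10% tone:
  R: 9 + 0.1×(128−9) = 9 + 11.9 = 20.9 → 21
  G: 220 − 9.2 = 210.8 → 211
  B: 146 + 0.1×(128−146) = 146 − 1.8 = 144.2 → 144
  → #15D390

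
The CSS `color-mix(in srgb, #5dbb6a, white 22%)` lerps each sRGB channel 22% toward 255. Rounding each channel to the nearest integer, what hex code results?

#5dbb6a is rgb(93, 187, 106).
A 22% tint moves each channel 22% toward 255:
  R: 93 + 35.64 = 128.64 → 129
  G: 187 + 14.96 = 201.96 → 202
  B: 106 + 32.78 = 138.78 → 139
rgb(129, 202, 139) = #81ca8b.

#81ca8b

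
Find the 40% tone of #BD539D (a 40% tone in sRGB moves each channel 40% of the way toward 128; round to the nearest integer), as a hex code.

#A56591

#BD539D is rgb(189, 83, 157).
Lerp each channel 40% toward 128:
  R: 189 + 0.4×(128−189) = 189 − 24.4 = 164.6 → 165
  G: 83 + 0.4×(128−83) = 83 + 18 = 101 → 101
  B: 157 + 0.4×(128−157) = 157 − 11.6 = 145.4 → 145
rgb(165, 101, 145) = #A56591.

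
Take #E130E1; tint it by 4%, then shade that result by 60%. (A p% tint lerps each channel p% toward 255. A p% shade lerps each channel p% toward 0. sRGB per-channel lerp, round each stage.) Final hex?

#E130E1 is rgb(225, 48, 225).
Per channel, c → c + 0.04(255 − c):
  R: 225 + 0.04×(255−225) = 225 + 1.2 = 226.2 → 226
  G: 48 + 8.28 = 56.28 → 56
  B: 225 + 1.2 = 226.2 → 226
After the tint: rgb(226, 56, 226) = #E238E2.
Lerp each channel 60% toward 0:
  R: 226 + 0.6×(0−226) = 226 − 135.6 = 90.4 → 90
  G: 56 − 33.6 = 22.4 → 22
  B: 226 + 0.6×(0−226) = 226 − 135.6 = 90.4 → 90
rgb(90, 22, 90) = #5A165A.

#5A165A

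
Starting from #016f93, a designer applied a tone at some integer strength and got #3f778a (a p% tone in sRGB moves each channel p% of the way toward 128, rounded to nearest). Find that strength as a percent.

#016f93 is rgb(1, 111, 147); #3f778a is rgb(63, 119, 138).
On the R channel (widest range): 63 ≈ 1 + (p/100)(128 − 1), so p ≈ 100×(63 − 1)/(128 − 1) = 6200/127 = 48.82.
p = 49 reproduces all three channels after rounding.

49%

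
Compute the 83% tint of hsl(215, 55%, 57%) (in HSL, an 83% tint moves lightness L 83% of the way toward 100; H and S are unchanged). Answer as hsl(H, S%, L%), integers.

L moves 83% from 57 toward 100: 57 + 35.69 = 92.69 → 93.
H and S are unchanged.

hsl(215, 55%, 93%)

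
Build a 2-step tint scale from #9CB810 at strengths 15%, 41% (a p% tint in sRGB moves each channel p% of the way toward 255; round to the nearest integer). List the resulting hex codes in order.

#ABC334, #C5D572

#9CB810 is rgb(156, 184, 16).
15%: (156 + 14.85 = 170.85→171, 184 + 10.65 = 194.65→195, 16 + 35.85 = 51.85→52) → #ABC334
41%: (156 + 40.59 = 196.59→197, 184 + 29.11 = 213.11→213, 16 + 97.99 = 113.99→114) → #C5D572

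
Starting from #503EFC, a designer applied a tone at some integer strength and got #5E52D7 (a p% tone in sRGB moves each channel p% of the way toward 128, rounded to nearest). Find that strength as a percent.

30%

#503EFC is rgb(80, 62, 252); #5E52D7 is rgb(94, 82, 215).
On the B channel (widest range): 215 ≈ 252 + (p/100)(128 − 252), so p ≈ 100×(215 − 252)/(128 − 252) = -3700/-124 = 29.84.
p = 30 reproduces all three channels after rounding.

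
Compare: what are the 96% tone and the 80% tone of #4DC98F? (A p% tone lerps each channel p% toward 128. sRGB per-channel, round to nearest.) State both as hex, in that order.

#7E8381, #768F83

#4DC98F is rgb(77, 201, 143).
96% tone:
  R: 77 + 48.96 = 125.96 → 126
  G: 201 − 70.08 = 130.92 → 131
  B: 143 − 14.4 = 128.6 → 129
  → #7E8381
80% tone:
  R: 77 + 40.8 = 117.8 → 118
  G: 201 − 58.4 = 142.6 → 143
  B: 143 + 0.8×(128−143) = 143 − 12 = 131 → 131
  → #768F83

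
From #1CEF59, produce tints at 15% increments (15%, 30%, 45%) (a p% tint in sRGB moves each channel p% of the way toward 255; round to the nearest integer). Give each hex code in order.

#3EF172, #60F48B, #82F6A4

#1CEF59 is rgb(28, 239, 89).
15%: (28 + 34.05 = 62.05→62, 239 + 2.4 = 241.4→241, 89 + 24.9 = 113.9→114) → #3EF172
30%: (28 + 68.1 = 96.1→96, 239 + 4.8 = 243.8→244, 89 + 49.8 = 138.8→139) → #60F48B
45%: (28 + 102.15 = 130.15→130, 239 + 7.2 = 246.2→246, 89 + 74.7 = 163.7→164) → #82F6A4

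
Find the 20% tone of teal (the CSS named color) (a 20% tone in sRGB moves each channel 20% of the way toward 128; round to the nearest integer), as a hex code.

CSS teal is rgb(0, 128, 128).
Per channel, c → c + 0.2(128 − c):
  R: 0 + 25.6 = 25.6 → 26
  G: 128 + 0.2×(128−128) = 128 + 0 = 128 → 128
  B: 128 + 0 = 128 → 128
rgb(26, 128, 128) = #1a8080.

#1a8080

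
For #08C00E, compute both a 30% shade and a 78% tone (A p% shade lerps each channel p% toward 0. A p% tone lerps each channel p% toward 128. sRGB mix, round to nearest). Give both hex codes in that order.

#06860A, #668E67

#08C00E is rgb(8, 192, 14).
30% shade:
  R: 8 + 0.3×(0−8) = 8 − 2.4 = 5.6 → 6
  G: 192 − 57.6 = 134.4 → 134
  B: 14 + 0.3×(0−14) = 14 − 4.2 = 9.8 → 10
  → #06860A
78% tone:
  R: 8 + 0.78×(128−8) = 8 + 93.6 = 101.6 → 102
  G: 192 + 0.78×(128−192) = 192 − 49.92 = 142.08 → 142
  B: 14 + 0.78×(128−14) = 14 + 88.92 = 102.92 → 103
  → #668E67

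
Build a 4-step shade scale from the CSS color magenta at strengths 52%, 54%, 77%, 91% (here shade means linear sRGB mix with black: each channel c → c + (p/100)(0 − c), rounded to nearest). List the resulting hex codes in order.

CSS magenta is rgb(255, 0, 255).
52%: (255 − 132.6 = 122.4→122, 0→0, 255 − 132.6 = 122.4→122) → #7A007A
54%: (255 − 137.7 = 117.3→117, 0→0, 255 − 137.7 = 117.3→117) → #750075
77%: (255 − 196.35 = 58.65→59, 0→0, 255 − 196.35 = 58.65→59) → #3B003B
91%: (255 − 232.05 = 22.95→23, 0→0, 255 − 232.05 = 22.95→23) → #170017

#7A007A, #750075, #3B003B, #170017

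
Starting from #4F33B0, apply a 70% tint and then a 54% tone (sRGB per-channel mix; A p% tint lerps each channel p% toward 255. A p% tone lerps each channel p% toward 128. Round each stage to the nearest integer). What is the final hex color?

#A29EAF

#4F33B0 is rgb(79, 51, 176).
Per channel, c → c + 0.7(255 − c):
  R: 79 + 0.7×(255−79) = 79 + 123.2 = 202.2 → 202
  G: 51 + 142.8 = 193.8 → 194
  B: 176 + 0.7×(255−176) = 176 + 55.3 = 231.3 → 231
After the tint: rgb(202, 194, 231) = #CAC2E7.
Lerp each channel 54% toward 128:
  R: 202 + 0.54×(128−202) = 202 − 39.96 = 162.04 → 162
  G: 194 + 0.54×(128−194) = 194 − 35.64 = 158.36 → 158
  B: 231 − 55.62 = 175.38 → 175
rgb(162, 158, 175) = #A29EAF.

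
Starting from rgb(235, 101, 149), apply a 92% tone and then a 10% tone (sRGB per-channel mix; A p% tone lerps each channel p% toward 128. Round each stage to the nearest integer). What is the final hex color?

Per channel, c → c + 0.92(128 − c):
  R: 235 − 98.44 = 136.56 → 137
  G: 101 + 0.92×(128−101) = 101 + 24.84 = 125.84 → 126
  B: 149 + 0.92×(128−149) = 149 − 19.32 = 129.68 → 130
After the tone: rgb(137, 126, 130) = #897E82.
Per channel, c → c + 0.1(128 − c):
  R: 137 − 0.9 = 136.1 → 136
  G: 126 + 0.1×(128−126) = 126 + 0.2 = 126.2 → 126
  B: 130 + 0.1×(128−130) = 130 − 0.2 = 129.8 → 130
rgb(136, 126, 130) = #887E82.

#887E82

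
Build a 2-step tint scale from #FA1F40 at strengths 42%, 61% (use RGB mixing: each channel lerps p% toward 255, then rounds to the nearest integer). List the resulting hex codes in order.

#FA1F40 is rgb(250, 31, 64).
42%: (250 + 2.1 = 252.1→252, 31 + 94.08 = 125.08→125, 64 + 80.22 = 144.22→144) → #FC7D90
61%: (250 + 3.05 = 253.05→253, 31 + 136.64 = 167.64→168, 64 + 116.51 = 180.51→181) → #FDA8B5

#FC7D90, #FDA8B5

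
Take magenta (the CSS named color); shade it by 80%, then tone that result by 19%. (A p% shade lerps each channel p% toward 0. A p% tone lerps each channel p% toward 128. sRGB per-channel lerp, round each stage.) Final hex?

#421842

CSS magenta is rgb(255, 0, 255).
Lerp each channel 80% toward 0:
  R: 255 − 204 = 51 → 51
  G: 0 + 0 = 0 → 0
  B: 255 + 0.8×(0−255) = 255 − 204 = 51 → 51
After the shade: rgb(51, 0, 51) = #330033.
Lerp each channel 19% toward 128:
  R: 51 + 0.19×(128−51) = 51 + 14.63 = 65.63 → 66
  G: 0 + 0.19×(128−0) = 0 + 24.32 = 24.32 → 24
  B: 51 + 0.19×(128−51) = 51 + 14.63 = 65.63 → 66
rgb(66, 24, 66) = #421842.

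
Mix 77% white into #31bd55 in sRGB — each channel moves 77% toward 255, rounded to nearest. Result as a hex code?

#d0f0d8

#31bd55 is rgb(49, 189, 85).
A 77% tint moves each channel 77% toward 255:
  R: 49 + 0.77×(255−49) = 49 + 158.62 = 207.62 → 208
  G: 189 + 0.77×(255−189) = 189 + 50.82 = 239.82 → 240
  B: 85 + 0.77×(255−85) = 85 + 130.9 = 215.9 → 216
rgb(208, 240, 216) = #d0f0d8.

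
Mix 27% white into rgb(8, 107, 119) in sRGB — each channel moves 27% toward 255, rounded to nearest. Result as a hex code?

#4B939C

Per channel, c → c + 0.27(255 − c):
  R: 8 + 0.27×(255−8) = 8 + 66.69 = 74.69 → 75
  G: 107 + 0.27×(255−107) = 107 + 39.96 = 146.96 → 147
  B: 119 + 36.72 = 155.72 → 156
rgb(75, 147, 156) = #4B939C.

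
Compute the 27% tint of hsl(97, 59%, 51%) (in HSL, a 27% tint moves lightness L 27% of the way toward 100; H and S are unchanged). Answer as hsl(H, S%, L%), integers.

hsl(97, 59%, 64%)

L moves 27% from 51 toward 100: 51 + 13.23 = 64.23 → 64.
H and S are unchanged.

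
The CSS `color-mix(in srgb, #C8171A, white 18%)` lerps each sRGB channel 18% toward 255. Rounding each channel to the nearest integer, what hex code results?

#C8171A is rgb(200, 23, 26).
Per channel, c → c + 0.18(255 − c):
  R: 200 + 0.18×(255−200) = 200 + 9.9 = 209.9 → 210
  G: 23 + 0.18×(255−23) = 23 + 41.76 = 64.76 → 65
  B: 26 + 41.22 = 67.22 → 67
rgb(210, 65, 67) = #D24143.

#D24143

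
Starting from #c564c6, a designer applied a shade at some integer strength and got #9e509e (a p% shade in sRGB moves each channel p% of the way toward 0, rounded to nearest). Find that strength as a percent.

#c564c6 is rgb(197, 100, 198); #9e509e is rgb(158, 80, 158).
On the B channel (widest range): 158 ≈ 198 + (p/100)(0 − 198), so p ≈ 100×(158 − 198)/(0 − 198) = -4000/-198 = 20.20.
p = 20 reproduces all three channels after rounding.

20%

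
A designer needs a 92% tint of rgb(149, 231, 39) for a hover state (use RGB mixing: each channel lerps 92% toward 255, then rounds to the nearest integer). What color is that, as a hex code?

Lerp each channel 92% toward 255:
  R: 149 + 0.92×(255−149) = 149 + 97.52 = 246.52 → 247
  G: 231 + 22.08 = 253.08 → 253
  B: 39 + 0.92×(255−39) = 39 + 198.72 = 237.72 → 238
rgb(247, 253, 238) = #F7FDEE.

#F7FDEE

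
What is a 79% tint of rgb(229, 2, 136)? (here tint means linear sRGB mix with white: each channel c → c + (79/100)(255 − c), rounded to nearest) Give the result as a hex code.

#FACAE6

Per channel, c → c + 0.79(255 − c):
  R: 229 + 0.79×(255−229) = 229 + 20.54 = 249.54 → 250
  G: 2 + 0.79×(255−2) = 2 + 199.87 = 201.87 → 202
  B: 136 + 0.79×(255−136) = 136 + 94.01 = 230.01 → 230
rgb(250, 202, 230) = #FACAE6.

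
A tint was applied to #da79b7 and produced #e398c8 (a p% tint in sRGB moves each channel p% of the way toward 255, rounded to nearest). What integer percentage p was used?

#da79b7 is rgb(218, 121, 183); #e398c8 is rgb(227, 152, 200).
On the G channel (widest range): 152 ≈ 121 + (p/100)(255 − 121), so p ≈ 100×(152 − 121)/(255 − 121) = 3100/134 = 23.13.
p = 23 reproduces all three channels after rounding.

23%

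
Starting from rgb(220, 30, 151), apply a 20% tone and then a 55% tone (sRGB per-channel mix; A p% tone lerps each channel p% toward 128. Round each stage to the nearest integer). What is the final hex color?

#A15D88

Lerp each channel 20% toward 128:
  R: 220 + 0.2×(128−220) = 220 − 18.4 = 201.6 → 202
  G: 30 + 19.6 = 49.6 → 50
  B: 151 + 0.2×(128−151) = 151 − 4.6 = 146.4 → 146
After the tone: rgb(202, 50, 146) = #CA3292.
Lerp each channel 55% toward 128:
  R: 202 − 40.7 = 161.3 → 161
  G: 50 + 0.55×(128−50) = 50 + 42.9 = 92.9 → 93
  B: 146 + 0.55×(128−146) = 146 − 9.9 = 136.1 → 136
rgb(161, 93, 136) = #A15D88.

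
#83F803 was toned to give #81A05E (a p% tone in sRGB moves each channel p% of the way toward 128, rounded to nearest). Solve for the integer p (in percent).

73%

#83F803 is rgb(131, 248, 3); #81A05E is rgb(129, 160, 94).
On the B channel (widest range): 94 ≈ 3 + (p/100)(128 − 3), so p ≈ 100×(94 − 3)/(128 − 3) = 9100/125 = 72.80.
p = 73 reproduces all three channels after rounding.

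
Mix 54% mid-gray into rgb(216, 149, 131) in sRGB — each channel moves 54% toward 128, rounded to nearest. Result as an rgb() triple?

rgb(168, 138, 129)

A 54% tone moves each channel 54% toward 128:
  R: 216 + 0.54×(128−216) = 216 − 47.52 = 168.48 → 168
  G: 149 + 0.54×(128−149) = 149 − 11.34 = 137.66 → 138
  B: 131 − 1.62 = 129.38 → 129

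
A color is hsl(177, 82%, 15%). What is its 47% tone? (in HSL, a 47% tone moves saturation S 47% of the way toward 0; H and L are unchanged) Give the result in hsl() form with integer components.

S moves 47% from 82 toward 0: 82 − 38.54 = 43.46 → 43.
H and L are unchanged.

hsl(177, 43%, 15%)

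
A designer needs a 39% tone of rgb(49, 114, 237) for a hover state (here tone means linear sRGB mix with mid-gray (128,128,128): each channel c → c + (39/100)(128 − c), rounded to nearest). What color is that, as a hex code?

#5077c2

Per channel, c → c + 0.39(128 − c):
  R: 49 + 0.39×(128−49) = 49 + 30.81 = 79.81 → 80
  G: 114 + 0.39×(128−114) = 114 + 5.46 = 119.46 → 119
  B: 237 − 42.51 = 194.49 → 194
rgb(80, 119, 194) = #5077c2.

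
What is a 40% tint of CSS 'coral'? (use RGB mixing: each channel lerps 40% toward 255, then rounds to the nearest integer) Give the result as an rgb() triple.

CSS coral is rgb(255, 127, 80).
Lerp each channel 40% toward 255:
  R: 255 + 0.4×(255−255) = 255 + 0 = 255 → 255
  G: 127 + 0.4×(255−127) = 127 + 51.2 = 178.2 → 178
  B: 80 + 70 = 150 → 150

rgb(255, 178, 150)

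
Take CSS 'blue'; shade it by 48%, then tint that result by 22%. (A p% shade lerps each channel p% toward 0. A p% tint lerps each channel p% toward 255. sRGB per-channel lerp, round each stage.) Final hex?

CSS blue is rgb(0, 0, 255).
A 48% shade moves each channel 48% toward 0:
  R: 0 + 0.48×(0−0) = 0 + 0 = 0 → 0
  G: 0 + 0.48×(0−0) = 0 + 0 = 0 → 0
  B: 255 + 0.48×(0−255) = 255 − 122.4 = 132.6 → 133
After the shade: rgb(0, 0, 133) = #000085.
A 22% tint moves each channel 22% toward 255:
  R: 0 + 0.22×(255−0) = 0 + 56.1 = 56.1 → 56
  G: 0 + 56.1 = 56.1 → 56
  B: 133 + 26.84 = 159.84 → 160
rgb(56, 56, 160) = #3838a0.

#3838a0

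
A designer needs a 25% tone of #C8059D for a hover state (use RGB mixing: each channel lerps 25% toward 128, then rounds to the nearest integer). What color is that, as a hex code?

#C8059D is rgb(200, 5, 157).
A 25% tone moves each channel 25% toward 128:
  R: 200 − 18 = 182 → 182
  G: 5 + 30.75 = 35.75 → 36
  B: 157 − 7.25 = 149.75 → 150
rgb(182, 36, 150) = #B62496.

#B62496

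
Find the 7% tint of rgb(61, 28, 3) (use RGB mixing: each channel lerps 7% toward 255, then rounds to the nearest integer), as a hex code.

#4B2C15

Per channel, c → c + 0.07(255 − c):
  R: 61 + 0.07×(255−61) = 61 + 13.58 = 74.58 → 75
  G: 28 + 15.89 = 43.89 → 44
  B: 3 + 0.07×(255−3) = 3 + 17.64 = 20.64 → 21
rgb(75, 44, 21) = #4B2C15.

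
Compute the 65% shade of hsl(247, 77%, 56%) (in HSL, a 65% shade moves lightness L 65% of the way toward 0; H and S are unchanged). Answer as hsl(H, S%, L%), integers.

hsl(247, 77%, 20%)

L moves 65% from 56 toward 0: 56 − 36.4 = 19.6 → 20.
H and S are unchanged.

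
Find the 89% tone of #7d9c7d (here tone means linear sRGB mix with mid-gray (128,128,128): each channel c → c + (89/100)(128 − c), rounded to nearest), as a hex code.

#7d9c7d is rgb(125, 156, 125).
Lerp each channel 89% toward 128:
  R: 125 + 0.89×(128−125) = 125 + 2.67 = 127.67 → 128
  G: 156 + 0.89×(128−156) = 156 − 24.92 = 131.08 → 131
  B: 125 + 0.89×(128−125) = 125 + 2.67 = 127.67 → 128
rgb(128, 131, 128) = #808380.

#808380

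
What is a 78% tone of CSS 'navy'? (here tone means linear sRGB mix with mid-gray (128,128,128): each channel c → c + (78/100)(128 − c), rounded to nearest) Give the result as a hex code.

#646480

CSS navy is rgb(0, 0, 128).
Lerp each channel 78% toward 128:
  R: 0 + 0.78×(128−0) = 0 + 99.84 = 99.84 → 100
  G: 0 + 0.78×(128−0) = 0 + 99.84 = 99.84 → 100
  B: 128 + 0.78×(128−128) = 128 + 0 = 128 → 128
rgb(100, 100, 128) = #646480.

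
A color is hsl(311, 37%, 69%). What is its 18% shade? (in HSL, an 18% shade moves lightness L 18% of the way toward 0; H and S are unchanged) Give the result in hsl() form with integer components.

hsl(311, 37%, 57%)

L moves 18% from 69 toward 0: 69 − 12.42 = 56.58 → 57.
H and S are unchanged.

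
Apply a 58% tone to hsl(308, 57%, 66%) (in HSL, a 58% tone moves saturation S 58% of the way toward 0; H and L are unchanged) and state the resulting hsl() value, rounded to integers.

S moves 58% from 57 toward 0: 57 − 33.06 = 23.94 → 24.
H and L are unchanged.

hsl(308, 24%, 66%)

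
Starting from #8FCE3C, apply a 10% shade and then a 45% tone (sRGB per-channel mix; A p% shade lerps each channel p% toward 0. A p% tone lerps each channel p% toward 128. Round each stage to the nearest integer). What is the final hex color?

#8FCE3C is rgb(143, 206, 60).
Lerp each channel 10% toward 0:
  R: 143 + 0.1×(0−143) = 143 − 14.3 = 128.7 → 129
  G: 206 + 0.1×(0−206) = 206 − 20.6 = 185.4 → 185
  B: 60 − 6 = 54 → 54
After the shade: rgb(129, 185, 54) = #81B936.
Per channel, c → c + 0.45(128 − c):
  R: 129 + 0.45×(128−129) = 129 − 0.45 = 128.55 → 129
  G: 185 + 0.45×(128−185) = 185 − 25.65 = 159.35 → 159
  B: 54 + 33.3 = 87.3 → 87
rgb(129, 159, 87) = #819F57.

#819F57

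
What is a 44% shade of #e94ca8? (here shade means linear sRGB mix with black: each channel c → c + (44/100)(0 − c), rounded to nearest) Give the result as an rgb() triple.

rgb(130, 43, 94)

#e94ca8 is rgb(233, 76, 168).
Per channel, c → c + 0.44(0 − c):
  R: 233 + 0.44×(0−233) = 233 − 102.52 = 130.48 → 130
  G: 76 − 33.44 = 42.56 → 43
  B: 168 − 73.92 = 94.08 → 94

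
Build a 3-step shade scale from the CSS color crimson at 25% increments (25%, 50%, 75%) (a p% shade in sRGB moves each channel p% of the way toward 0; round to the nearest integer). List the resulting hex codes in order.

#a50f2d, #6e0a1e, #37050f

CSS crimson is rgb(220, 20, 60).
25%: (220 − 55 = 165→165, 20 − 5 = 15→15, 60 − 15 = 45→45) → #a50f2d
50%: (220 − 110 = 110→110, 20 − 10 = 10→10, 60 − 30 = 30→30) → #6e0a1e
75%: (220 − 165 = 55→55, 20 − 15 = 5→5, 60 − 45 = 15→15) → #37050f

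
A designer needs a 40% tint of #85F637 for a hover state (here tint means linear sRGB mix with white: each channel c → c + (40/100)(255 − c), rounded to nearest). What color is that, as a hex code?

#85F637 is rgb(133, 246, 55).
Per channel, c → c + 0.4(255 − c):
  R: 133 + 48.8 = 181.8 → 182
  G: 246 + 3.6 = 249.6 → 250
  B: 55 + 0.4×(255−55) = 55 + 80 = 135 → 135
rgb(182, 250, 135) = #B6FA87.

#B6FA87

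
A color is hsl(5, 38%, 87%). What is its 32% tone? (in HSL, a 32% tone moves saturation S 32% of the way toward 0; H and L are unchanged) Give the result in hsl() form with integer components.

hsl(5, 26%, 87%)

S moves 32% from 38 toward 0: 38 − 12.16 = 25.84 → 26.
H and L are unchanged.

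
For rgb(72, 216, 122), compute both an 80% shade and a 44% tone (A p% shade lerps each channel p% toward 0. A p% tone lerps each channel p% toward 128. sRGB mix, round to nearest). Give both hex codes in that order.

#0e2b18, #61b17d

80% shade:
  R: 72 + 0.8×(0−72) = 72 − 57.6 = 14.4 → 14
  G: 216 + 0.8×(0−216) = 216 − 172.8 = 43.2 → 43
  B: 122 + 0.8×(0−122) = 122 − 97.6 = 24.4 → 24
  → #0e2b18
44% tone:
  R: 72 + 0.44×(128−72) = 72 + 24.64 = 96.64 → 97
  G: 216 − 38.72 = 177.28 → 177
  B: 122 + 0.44×(128−122) = 122 + 2.64 = 124.64 → 125
  → #61b17d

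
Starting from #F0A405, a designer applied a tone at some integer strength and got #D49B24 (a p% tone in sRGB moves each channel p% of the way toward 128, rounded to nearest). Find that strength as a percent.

25%

#F0A405 is rgb(240, 164, 5); #D49B24 is rgb(212, 155, 36).
On the B channel (widest range): 36 ≈ 5 + (p/100)(128 − 5), so p ≈ 100×(36 − 5)/(128 − 5) = 3100/123 = 25.20.
p = 25 reproduces all three channels after rounding.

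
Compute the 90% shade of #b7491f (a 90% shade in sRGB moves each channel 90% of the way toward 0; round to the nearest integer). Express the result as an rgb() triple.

rgb(18, 7, 3)

#b7491f is rgb(183, 73, 31).
Lerp each channel 90% toward 0:
  R: 183 + 0.9×(0−183) = 183 − 164.7 = 18.3 → 18
  G: 73 − 65.7 = 7.3 → 7
  B: 31 + 0.9×(0−31) = 31 − 27.9 = 3.1 → 3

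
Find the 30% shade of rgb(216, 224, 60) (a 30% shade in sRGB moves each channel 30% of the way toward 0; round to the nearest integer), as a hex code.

#979d2a

A 30% shade moves each channel 30% toward 0:
  R: 216 − 64.8 = 151.2 → 151
  G: 224 + 0.3×(0−224) = 224 − 67.2 = 156.8 → 157
  B: 60 − 18 = 42 → 42
rgb(151, 157, 42) = #979d2a.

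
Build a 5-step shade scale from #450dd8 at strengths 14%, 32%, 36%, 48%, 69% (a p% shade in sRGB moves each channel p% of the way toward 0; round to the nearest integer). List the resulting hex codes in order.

#3b0bba, #2f0993, #2c088a, #240770, #150443

#450dd8 is rgb(69, 13, 216).
14%: (69 − 9.66 = 59.34→59, 13 − 1.82 = 11.18→11, 216 − 30.24 = 185.76→186) → #3b0bba
32%: (69 − 22.08 = 46.92→47, 13 − 4.16 = 8.84→9, 216 − 69.12 = 146.88→147) → #2f0993
36%: (69 − 24.84 = 44.16→44, 13 − 4.68 = 8.32→8, 216 − 77.76 = 138.24→138) → #2c088a
48%: (69 − 33.12 = 35.88→36, 13 − 6.24 = 6.76→7, 216 − 103.68 = 112.32→112) → #240770
69%: (69 − 47.61 = 21.39→21, 13 − 8.97 = 4.03→4, 216 − 149.04 = 66.96→67) → #150443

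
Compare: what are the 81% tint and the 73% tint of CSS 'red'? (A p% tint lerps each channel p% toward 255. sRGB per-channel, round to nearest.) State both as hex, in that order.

#FFCFCF, #FFBABA

CSS red is rgb(255, 0, 0).
81% tint:
  R: 255 + 0.81×(255−255) = 255 + 0 = 255 → 255
  G: 0 + 206.55 = 206.55 → 207
  B: 0 + 206.55 = 206.55 → 207
  → #FFCFCF
73% tint:
  R: 255 + 0 = 255 → 255
  G: 0 + 186.15 = 186.15 → 186
  B: 0 + 0.73×(255−0) = 0 + 186.15 = 186.15 → 186
  → #FFBABA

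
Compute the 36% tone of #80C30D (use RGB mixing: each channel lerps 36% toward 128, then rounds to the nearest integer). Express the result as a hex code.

#80AB36

#80C30D is rgb(128, 195, 13).
A 36% tone moves each channel 36% toward 128:
  R: 128 + 0.36×(128−128) = 128 + 0 = 128 → 128
  G: 195 + 0.36×(128−195) = 195 − 24.12 = 170.88 → 171
  B: 13 + 0.36×(128−13) = 13 + 41.4 = 54.4 → 54
rgb(128, 171, 54) = #80AB36.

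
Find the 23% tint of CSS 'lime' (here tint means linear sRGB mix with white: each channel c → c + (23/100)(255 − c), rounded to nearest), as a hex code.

#3BFF3B

CSS lime is rgb(0, 255, 0).
Per channel, c → c + 0.23(255 − c):
  R: 0 + 58.65 = 58.65 → 59
  G: 255 + 0.23×(255−255) = 255 + 0 = 255 → 255
  B: 0 + 58.65 = 58.65 → 59
rgb(59, 255, 59) = #3BFF3B.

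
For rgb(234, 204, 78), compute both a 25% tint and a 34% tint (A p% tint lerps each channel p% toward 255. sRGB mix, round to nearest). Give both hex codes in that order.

#EFD97A, #F1DD8A

25% tint:
  R: 234 + 0.25×(255−234) = 234 + 5.25 = 239.25 → 239
  G: 204 + 12.75 = 216.75 → 217
  B: 78 + 44.25 = 122.25 → 122
  → #EFD97A
34% tint:
  R: 234 + 7.14 = 241.14 → 241
  G: 204 + 17.34 = 221.34 → 221
  B: 78 + 0.34×(255−78) = 78 + 60.18 = 138.18 → 138
  → #F1DD8A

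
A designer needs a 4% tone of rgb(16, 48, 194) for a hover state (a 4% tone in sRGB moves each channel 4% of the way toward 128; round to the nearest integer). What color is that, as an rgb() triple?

Lerp each channel 4% toward 128:
  R: 16 + 0.04×(128−16) = 16 + 4.48 = 20.48 → 20
  G: 48 + 0.04×(128−48) = 48 + 3.2 = 51.2 → 51
  B: 194 − 2.64 = 191.36 → 191

rgb(20, 51, 191)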